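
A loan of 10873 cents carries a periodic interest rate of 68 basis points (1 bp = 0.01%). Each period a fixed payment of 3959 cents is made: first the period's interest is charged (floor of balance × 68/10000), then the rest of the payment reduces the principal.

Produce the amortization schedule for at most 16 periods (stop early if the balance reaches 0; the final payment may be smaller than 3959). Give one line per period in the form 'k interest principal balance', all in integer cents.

1 73 3886 6987
2 47 3912 3075
3 20 3075 0

1. interest=⌊10873·68/10000⌋=73; principal=3959-73=3886; balance=10873-3886=6987
2. interest=⌊6987·68/10000⌋=47; principal=3959-47=3912; balance=6987-3912=3075
3. interest=⌊3075·68/10000⌋=20; principal=min(3959-20,3075)=3075; balance=3075-3075=0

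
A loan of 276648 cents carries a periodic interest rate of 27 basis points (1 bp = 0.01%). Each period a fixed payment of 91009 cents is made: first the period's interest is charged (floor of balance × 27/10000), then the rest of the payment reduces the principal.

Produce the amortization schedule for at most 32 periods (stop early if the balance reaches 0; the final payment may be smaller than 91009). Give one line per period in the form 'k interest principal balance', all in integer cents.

1. interest=⌊276648·27/10000⌋=746; principal=91009-746=90263; balance=276648-90263=186385
2. interest=⌊186385·27/10000⌋=503; principal=91009-503=90506; balance=186385-90506=95879
3. interest=⌊95879·27/10000⌋=258; principal=91009-258=90751; balance=95879-90751=5128
4. interest=⌊5128·27/10000⌋=13; principal=min(91009-13,5128)=5128; balance=5128-5128=0

1 746 90263 186385
2 503 90506 95879
3 258 90751 5128
4 13 5128 0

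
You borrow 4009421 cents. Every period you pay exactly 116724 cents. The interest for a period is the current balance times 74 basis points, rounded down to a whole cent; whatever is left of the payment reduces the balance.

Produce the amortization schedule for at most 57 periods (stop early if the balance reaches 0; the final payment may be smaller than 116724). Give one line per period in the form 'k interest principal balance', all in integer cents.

1 29669 87055 3922366
2 29025 87699 3834667
3 28376 88348 3746319
4 27722 89002 3657317
5 27064 89660 3567657
6 26400 90324 3477333
7 25732 90992 3386341
8 25058 91666 3294675
9 24380 92344 3202331
10 23697 93027 3109304
11 23008 93716 3015588
12 22315 94409 2921179
13 21616 95108 2826071
14 20912 95812 2730259
15 20203 96521 2633738
16 19489 97235 2536503
17 18770 97954 2438549
18 18045 98679 2339870
19 17315 99409 2240461
20 16579 100145 2140316
21 15838 100886 2039430
22 15091 101633 1937797
23 14339 102385 1835412
24 13582 103142 1732270
25 12818 103906 1628364
26 12049 104675 1523689
27 11275 105449 1418240
28 10494 106230 1312010
29 9708 107016 1204994
30 8916 107808 1097186
31 8119 108605 988581
32 7315 109409 879172
33 6505 110219 768953
34 5690 111034 657919
35 4868 111856 546063
36 4040 112684 433379
37 3207 113517 319862
38 2366 114358 205504
39 1520 115204 90300
40 668 90300 0

1. interest=⌊4009421·74/10000⌋=29669; principal=116724-29669=87055; balance=4009421-87055=3922366
2. interest=⌊3922366·74/10000⌋=29025; principal=116724-29025=87699; balance=3922366-87699=3834667
3. interest=⌊3834667·74/10000⌋=28376; principal=116724-28376=88348; balance=3834667-88348=3746319
4. interest=⌊3746319·74/10000⌋=27722; principal=116724-27722=89002; balance=3746319-89002=3657317
5. interest=⌊3657317·74/10000⌋=27064; principal=116724-27064=89660; balance=3657317-89660=3567657
6. interest=⌊3567657·74/10000⌋=26400; principal=116724-26400=90324; balance=3567657-90324=3477333
7. interest=⌊3477333·74/10000⌋=25732; principal=116724-25732=90992; balance=3477333-90992=3386341
8. interest=⌊3386341·74/10000⌋=25058; principal=116724-25058=91666; balance=3386341-91666=3294675
9. interest=⌊3294675·74/10000⌋=24380; principal=116724-24380=92344; balance=3294675-92344=3202331
10. interest=⌊3202331·74/10000⌋=23697; principal=116724-23697=93027; balance=3202331-93027=3109304
11. interest=⌊3109304·74/10000⌋=23008; principal=116724-23008=93716; balance=3109304-93716=3015588
12. interest=⌊3015588·74/10000⌋=22315; principal=116724-22315=94409; balance=3015588-94409=2921179
13. interest=⌊2921179·74/10000⌋=21616; principal=116724-21616=95108; balance=2921179-95108=2826071
14. interest=⌊2826071·74/10000⌋=20912; principal=116724-20912=95812; balance=2826071-95812=2730259
15. interest=⌊2730259·74/10000⌋=20203; principal=116724-20203=96521; balance=2730259-96521=2633738
16. interest=⌊2633738·74/10000⌋=19489; principal=116724-19489=97235; balance=2633738-97235=2536503
17. interest=⌊2536503·74/10000⌋=18770; principal=116724-18770=97954; balance=2536503-97954=2438549
18. interest=⌊2438549·74/10000⌋=18045; principal=116724-18045=98679; balance=2438549-98679=2339870
19. interest=⌊2339870·74/10000⌋=17315; principal=116724-17315=99409; balance=2339870-99409=2240461
20. interest=⌊2240461·74/10000⌋=16579; principal=116724-16579=100145; balance=2240461-100145=2140316
21. interest=⌊2140316·74/10000⌋=15838; principal=116724-15838=100886; balance=2140316-100886=2039430
22. interest=⌊2039430·74/10000⌋=15091; principal=116724-15091=101633; balance=2039430-101633=1937797
23. interest=⌊1937797·74/10000⌋=14339; principal=116724-14339=102385; balance=1937797-102385=1835412
24. interest=⌊1835412·74/10000⌋=13582; principal=116724-13582=103142; balance=1835412-103142=1732270
25. interest=⌊1732270·74/10000⌋=12818; principal=116724-12818=103906; balance=1732270-103906=1628364
26. interest=⌊1628364·74/10000⌋=12049; principal=116724-12049=104675; balance=1628364-104675=1523689
27. interest=⌊1523689·74/10000⌋=11275; principal=116724-11275=105449; balance=1523689-105449=1418240
28. interest=⌊1418240·74/10000⌋=10494; principal=116724-10494=106230; balance=1418240-106230=1312010
29. interest=⌊1312010·74/10000⌋=9708; principal=116724-9708=107016; balance=1312010-107016=1204994
30. interest=⌊1204994·74/10000⌋=8916; principal=116724-8916=107808; balance=1204994-107808=1097186
31. interest=⌊1097186·74/10000⌋=8119; principal=116724-8119=108605; balance=1097186-108605=988581
32. interest=⌊988581·74/10000⌋=7315; principal=116724-7315=109409; balance=988581-109409=879172
33. interest=⌊879172·74/10000⌋=6505; principal=116724-6505=110219; balance=879172-110219=768953
34. interest=⌊768953·74/10000⌋=5690; principal=116724-5690=111034; balance=768953-111034=657919
35. interest=⌊657919·74/10000⌋=4868; principal=116724-4868=111856; balance=657919-111856=546063
36. interest=⌊546063·74/10000⌋=4040; principal=116724-4040=112684; balance=546063-112684=433379
37. interest=⌊433379·74/10000⌋=3207; principal=116724-3207=113517; balance=433379-113517=319862
38. interest=⌊319862·74/10000⌋=2366; principal=116724-2366=114358; balance=319862-114358=205504
39. interest=⌊205504·74/10000⌋=1520; principal=116724-1520=115204; balance=205504-115204=90300
40. interest=⌊90300·74/10000⌋=668; principal=min(116724-668,90300)=90300; balance=90300-90300=0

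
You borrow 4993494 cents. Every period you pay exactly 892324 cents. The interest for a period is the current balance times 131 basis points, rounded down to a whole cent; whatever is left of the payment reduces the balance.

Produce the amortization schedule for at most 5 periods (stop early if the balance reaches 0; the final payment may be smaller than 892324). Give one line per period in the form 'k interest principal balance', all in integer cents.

1. interest=⌊4993494·131/10000⌋=65414; principal=892324-65414=826910; balance=4993494-826910=4166584
2. interest=⌊4166584·131/10000⌋=54582; principal=892324-54582=837742; balance=4166584-837742=3328842
3. interest=⌊3328842·131/10000⌋=43607; principal=892324-43607=848717; balance=3328842-848717=2480125
4. interest=⌊2480125·131/10000⌋=32489; principal=892324-32489=859835; balance=2480125-859835=1620290
5. interest=⌊1620290·131/10000⌋=21225; principal=892324-21225=871099; balance=1620290-871099=749191

1 65414 826910 4166584
2 54582 837742 3328842
3 43607 848717 2480125
4 32489 859835 1620290
5 21225 871099 749191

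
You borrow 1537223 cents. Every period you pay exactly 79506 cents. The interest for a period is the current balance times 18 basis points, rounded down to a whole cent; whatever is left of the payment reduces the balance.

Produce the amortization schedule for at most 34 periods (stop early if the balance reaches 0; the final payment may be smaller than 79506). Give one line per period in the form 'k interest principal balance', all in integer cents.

1 2767 76739 1460484
2 2628 76878 1383606
3 2490 77016 1306590
4 2351 77155 1229435
5 2212 77294 1152141
6 2073 77433 1074708
7 1934 77572 997136
8 1794 77712 919424
9 1654 77852 841572
10 1514 77992 763580
11 1374 78132 685448
12 1233 78273 607175
13 1092 78414 528761
14 951 78555 450206
15 810 78696 371510
16 668 78838 292672
17 526 78980 213692
18 384 79122 134570
19 242 79264 55306
20 99 55306 0

1. interest=⌊1537223·18/10000⌋=2767; principal=79506-2767=76739; balance=1537223-76739=1460484
2. interest=⌊1460484·18/10000⌋=2628; principal=79506-2628=76878; balance=1460484-76878=1383606
3. interest=⌊1383606·18/10000⌋=2490; principal=79506-2490=77016; balance=1383606-77016=1306590
4. interest=⌊1306590·18/10000⌋=2351; principal=79506-2351=77155; balance=1306590-77155=1229435
5. interest=⌊1229435·18/10000⌋=2212; principal=79506-2212=77294; balance=1229435-77294=1152141
6. interest=⌊1152141·18/10000⌋=2073; principal=79506-2073=77433; balance=1152141-77433=1074708
7. interest=⌊1074708·18/10000⌋=1934; principal=79506-1934=77572; balance=1074708-77572=997136
8. interest=⌊997136·18/10000⌋=1794; principal=79506-1794=77712; balance=997136-77712=919424
9. interest=⌊919424·18/10000⌋=1654; principal=79506-1654=77852; balance=919424-77852=841572
10. interest=⌊841572·18/10000⌋=1514; principal=79506-1514=77992; balance=841572-77992=763580
11. interest=⌊763580·18/10000⌋=1374; principal=79506-1374=78132; balance=763580-78132=685448
12. interest=⌊685448·18/10000⌋=1233; principal=79506-1233=78273; balance=685448-78273=607175
13. interest=⌊607175·18/10000⌋=1092; principal=79506-1092=78414; balance=607175-78414=528761
14. interest=⌊528761·18/10000⌋=951; principal=79506-951=78555; balance=528761-78555=450206
15. interest=⌊450206·18/10000⌋=810; principal=79506-810=78696; balance=450206-78696=371510
16. interest=⌊371510·18/10000⌋=668; principal=79506-668=78838; balance=371510-78838=292672
17. interest=⌊292672·18/10000⌋=526; principal=79506-526=78980; balance=292672-78980=213692
18. interest=⌊213692·18/10000⌋=384; principal=79506-384=79122; balance=213692-79122=134570
19. interest=⌊134570·18/10000⌋=242; principal=79506-242=79264; balance=134570-79264=55306
20. interest=⌊55306·18/10000⌋=99; principal=min(79506-99,55306)=55306; balance=55306-55306=0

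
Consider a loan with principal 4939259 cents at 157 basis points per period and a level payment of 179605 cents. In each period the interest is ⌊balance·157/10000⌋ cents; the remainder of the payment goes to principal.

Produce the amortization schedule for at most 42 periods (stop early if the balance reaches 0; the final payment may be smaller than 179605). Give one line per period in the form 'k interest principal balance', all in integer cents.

1. interest=⌊4939259·157/10000⌋=77546; principal=179605-77546=102059; balance=4939259-102059=4837200
2. interest=⌊4837200·157/10000⌋=75944; principal=179605-75944=103661; balance=4837200-103661=4733539
3. interest=⌊4733539·157/10000⌋=74316; principal=179605-74316=105289; balance=4733539-105289=4628250
4. interest=⌊4628250·157/10000⌋=72663; principal=179605-72663=106942; balance=4628250-106942=4521308
5. interest=⌊4521308·157/10000⌋=70984; principal=179605-70984=108621; balance=4521308-108621=4412687
6. interest=⌊4412687·157/10000⌋=69279; principal=179605-69279=110326; balance=4412687-110326=4302361
7. interest=⌊4302361·157/10000⌋=67547; principal=179605-67547=112058; balance=4302361-112058=4190303
8. interest=⌊4190303·157/10000⌋=65787; principal=179605-65787=113818; balance=4190303-113818=4076485
9. interest=⌊4076485·157/10000⌋=64000; principal=179605-64000=115605; balance=4076485-115605=3960880
10. interest=⌊3960880·157/10000⌋=62185; principal=179605-62185=117420; balance=3960880-117420=3843460
11. interest=⌊3843460·157/10000⌋=60342; principal=179605-60342=119263; balance=3843460-119263=3724197
12. interest=⌊3724197·157/10000⌋=58469; principal=179605-58469=121136; balance=3724197-121136=3603061
13. interest=⌊3603061·157/10000⌋=56568; principal=179605-56568=123037; balance=3603061-123037=3480024
14. interest=⌊3480024·157/10000⌋=54636; principal=179605-54636=124969; balance=3480024-124969=3355055
15. interest=⌊3355055·157/10000⌋=52674; principal=179605-52674=126931; balance=3355055-126931=3228124
16. interest=⌊3228124·157/10000⌋=50681; principal=179605-50681=128924; balance=3228124-128924=3099200
17. interest=⌊3099200·157/10000⌋=48657; principal=179605-48657=130948; balance=3099200-130948=2968252
18. interest=⌊2968252·157/10000⌋=46601; principal=179605-46601=133004; balance=2968252-133004=2835248
19. interest=⌊2835248·157/10000⌋=44513; principal=179605-44513=135092; balance=2835248-135092=2700156
20. interest=⌊2700156·157/10000⌋=42392; principal=179605-42392=137213; balance=2700156-137213=2562943
21. interest=⌊2562943·157/10000⌋=40238; principal=179605-40238=139367; balance=2562943-139367=2423576
22. interest=⌊2423576·157/10000⌋=38050; principal=179605-38050=141555; balance=2423576-141555=2282021
23. interest=⌊2282021·157/10000⌋=35827; principal=179605-35827=143778; balance=2282021-143778=2138243
24. interest=⌊2138243·157/10000⌋=33570; principal=179605-33570=146035; balance=2138243-146035=1992208
25. interest=⌊1992208·157/10000⌋=31277; principal=179605-31277=148328; balance=1992208-148328=1843880
26. interest=⌊1843880·157/10000⌋=28948; principal=179605-28948=150657; balance=1843880-150657=1693223
27. interest=⌊1693223·157/10000⌋=26583; principal=179605-26583=153022; balance=1693223-153022=1540201
28. interest=⌊1540201·157/10000⌋=24181; principal=179605-24181=155424; balance=1540201-155424=1384777
29. interest=⌊1384777·157/10000⌋=21740; principal=179605-21740=157865; balance=1384777-157865=1226912
30. interest=⌊1226912·157/10000⌋=19262; principal=179605-19262=160343; balance=1226912-160343=1066569
31. interest=⌊1066569·157/10000⌋=16745; principal=179605-16745=162860; balance=1066569-162860=903709
32. interest=⌊903709·157/10000⌋=14188; principal=179605-14188=165417; balance=903709-165417=738292
33. interest=⌊738292·157/10000⌋=11591; principal=179605-11591=168014; balance=738292-168014=570278
34. interest=⌊570278·157/10000⌋=8953; principal=179605-8953=170652; balance=570278-170652=399626
35. interest=⌊399626·157/10000⌋=6274; principal=179605-6274=173331; balance=399626-173331=226295
36. interest=⌊226295·157/10000⌋=3552; principal=179605-3552=176053; balance=226295-176053=50242
37. interest=⌊50242·157/10000⌋=788; principal=min(179605-788,50242)=50242; balance=50242-50242=0

1 77546 102059 4837200
2 75944 103661 4733539
3 74316 105289 4628250
4 72663 106942 4521308
5 70984 108621 4412687
6 69279 110326 4302361
7 67547 112058 4190303
8 65787 113818 4076485
9 64000 115605 3960880
10 62185 117420 3843460
11 60342 119263 3724197
12 58469 121136 3603061
13 56568 123037 3480024
14 54636 124969 3355055
15 52674 126931 3228124
16 50681 128924 3099200
17 48657 130948 2968252
18 46601 133004 2835248
19 44513 135092 2700156
20 42392 137213 2562943
21 40238 139367 2423576
22 38050 141555 2282021
23 35827 143778 2138243
24 33570 146035 1992208
25 31277 148328 1843880
26 28948 150657 1693223
27 26583 153022 1540201
28 24181 155424 1384777
29 21740 157865 1226912
30 19262 160343 1066569
31 16745 162860 903709
32 14188 165417 738292
33 11591 168014 570278
34 8953 170652 399626
35 6274 173331 226295
36 3552 176053 50242
37 788 50242 0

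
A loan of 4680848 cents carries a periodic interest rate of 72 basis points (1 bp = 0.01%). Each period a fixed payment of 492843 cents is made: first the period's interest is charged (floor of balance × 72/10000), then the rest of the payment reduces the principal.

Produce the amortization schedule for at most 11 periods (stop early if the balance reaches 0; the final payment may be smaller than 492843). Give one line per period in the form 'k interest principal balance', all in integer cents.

1 33702 459141 4221707
2 30396 462447 3759260
3 27066 465777 3293483
4 23713 469130 2824353
5 20335 472508 2351845
6 16933 475910 1875935
7 13506 479337 1396598
8 10055 482788 913810
9 6579 486264 427546
10 3078 427546 0

1. interest=⌊4680848·72/10000⌋=33702; principal=492843-33702=459141; balance=4680848-459141=4221707
2. interest=⌊4221707·72/10000⌋=30396; principal=492843-30396=462447; balance=4221707-462447=3759260
3. interest=⌊3759260·72/10000⌋=27066; principal=492843-27066=465777; balance=3759260-465777=3293483
4. interest=⌊3293483·72/10000⌋=23713; principal=492843-23713=469130; balance=3293483-469130=2824353
5. interest=⌊2824353·72/10000⌋=20335; principal=492843-20335=472508; balance=2824353-472508=2351845
6. interest=⌊2351845·72/10000⌋=16933; principal=492843-16933=475910; balance=2351845-475910=1875935
7. interest=⌊1875935·72/10000⌋=13506; principal=492843-13506=479337; balance=1875935-479337=1396598
8. interest=⌊1396598·72/10000⌋=10055; principal=492843-10055=482788; balance=1396598-482788=913810
9. interest=⌊913810·72/10000⌋=6579; principal=492843-6579=486264; balance=913810-486264=427546
10. interest=⌊427546·72/10000⌋=3078; principal=min(492843-3078,427546)=427546; balance=427546-427546=0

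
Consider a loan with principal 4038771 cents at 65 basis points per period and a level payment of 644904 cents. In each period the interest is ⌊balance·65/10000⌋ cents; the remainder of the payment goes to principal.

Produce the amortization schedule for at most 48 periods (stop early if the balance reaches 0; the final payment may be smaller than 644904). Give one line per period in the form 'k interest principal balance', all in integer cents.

1 26252 618652 3420119
2 22230 622674 2797445
3 18183 626721 2170724
4 14109 630795 1539929
5 10009 634895 905034
6 5882 639022 266012
7 1729 266012 0

1. interest=⌊4038771·65/10000⌋=26252; principal=644904-26252=618652; balance=4038771-618652=3420119
2. interest=⌊3420119·65/10000⌋=22230; principal=644904-22230=622674; balance=3420119-622674=2797445
3. interest=⌊2797445·65/10000⌋=18183; principal=644904-18183=626721; balance=2797445-626721=2170724
4. interest=⌊2170724·65/10000⌋=14109; principal=644904-14109=630795; balance=2170724-630795=1539929
5. interest=⌊1539929·65/10000⌋=10009; principal=644904-10009=634895; balance=1539929-634895=905034
6. interest=⌊905034·65/10000⌋=5882; principal=644904-5882=639022; balance=905034-639022=266012
7. interest=⌊266012·65/10000⌋=1729; principal=min(644904-1729,266012)=266012; balance=266012-266012=0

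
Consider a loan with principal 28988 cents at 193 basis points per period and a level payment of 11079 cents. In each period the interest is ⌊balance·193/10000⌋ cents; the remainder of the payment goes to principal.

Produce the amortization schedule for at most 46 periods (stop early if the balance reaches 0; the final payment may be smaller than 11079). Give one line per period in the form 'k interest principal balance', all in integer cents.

1. interest=⌊28988·193/10000⌋=559; principal=11079-559=10520; balance=28988-10520=18468
2. interest=⌊18468·193/10000⌋=356; principal=11079-356=10723; balance=18468-10723=7745
3. interest=⌊7745·193/10000⌋=149; principal=min(11079-149,7745)=7745; balance=7745-7745=0

1 559 10520 18468
2 356 10723 7745
3 149 7745 0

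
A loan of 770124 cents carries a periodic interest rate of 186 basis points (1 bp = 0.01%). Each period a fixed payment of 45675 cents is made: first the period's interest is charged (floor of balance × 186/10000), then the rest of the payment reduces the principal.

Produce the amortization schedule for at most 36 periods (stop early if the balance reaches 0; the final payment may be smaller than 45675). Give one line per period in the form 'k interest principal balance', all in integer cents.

1 14324 31351 738773
2 13741 31934 706839
3 13147 32528 674311
4 12542 33133 641178
5 11925 33750 607428
6 11298 34377 573051
7 10658 35017 538034
8 10007 35668 502366
9 9344 36331 466035
10 8668 37007 429028
11 7979 37696 391332
12 7278 38397 352935
13 6564 39111 313824
14 5837 39838 273986
15 5096 40579 233407
16 4341 41334 192073
17 3572 42103 149970
18 2789 42886 107084
19 1991 43684 63400
20 1179 44496 18904
21 351 18904 0

1. interest=⌊770124·186/10000⌋=14324; principal=45675-14324=31351; balance=770124-31351=738773
2. interest=⌊738773·186/10000⌋=13741; principal=45675-13741=31934; balance=738773-31934=706839
3. interest=⌊706839·186/10000⌋=13147; principal=45675-13147=32528; balance=706839-32528=674311
4. interest=⌊674311·186/10000⌋=12542; principal=45675-12542=33133; balance=674311-33133=641178
5. interest=⌊641178·186/10000⌋=11925; principal=45675-11925=33750; balance=641178-33750=607428
6. interest=⌊607428·186/10000⌋=11298; principal=45675-11298=34377; balance=607428-34377=573051
7. interest=⌊573051·186/10000⌋=10658; principal=45675-10658=35017; balance=573051-35017=538034
8. interest=⌊538034·186/10000⌋=10007; principal=45675-10007=35668; balance=538034-35668=502366
9. interest=⌊502366·186/10000⌋=9344; principal=45675-9344=36331; balance=502366-36331=466035
10. interest=⌊466035·186/10000⌋=8668; principal=45675-8668=37007; balance=466035-37007=429028
11. interest=⌊429028·186/10000⌋=7979; principal=45675-7979=37696; balance=429028-37696=391332
12. interest=⌊391332·186/10000⌋=7278; principal=45675-7278=38397; balance=391332-38397=352935
13. interest=⌊352935·186/10000⌋=6564; principal=45675-6564=39111; balance=352935-39111=313824
14. interest=⌊313824·186/10000⌋=5837; principal=45675-5837=39838; balance=313824-39838=273986
15. interest=⌊273986·186/10000⌋=5096; principal=45675-5096=40579; balance=273986-40579=233407
16. interest=⌊233407·186/10000⌋=4341; principal=45675-4341=41334; balance=233407-41334=192073
17. interest=⌊192073·186/10000⌋=3572; principal=45675-3572=42103; balance=192073-42103=149970
18. interest=⌊149970·186/10000⌋=2789; principal=45675-2789=42886; balance=149970-42886=107084
19. interest=⌊107084·186/10000⌋=1991; principal=45675-1991=43684; balance=107084-43684=63400
20. interest=⌊63400·186/10000⌋=1179; principal=45675-1179=44496; balance=63400-44496=18904
21. interest=⌊18904·186/10000⌋=351; principal=min(45675-351,18904)=18904; balance=18904-18904=0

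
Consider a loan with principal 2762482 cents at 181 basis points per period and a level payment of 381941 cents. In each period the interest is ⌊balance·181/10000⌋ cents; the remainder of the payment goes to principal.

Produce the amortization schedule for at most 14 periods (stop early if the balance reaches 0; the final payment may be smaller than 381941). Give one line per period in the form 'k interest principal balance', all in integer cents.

1 50000 331941 2430541
2 43992 337949 2092592
3 37875 344066 1748526
4 31648 350293 1398233
5 25308 356633 1041600
6 18852 363089 678511
7 12281 369660 308851
8 5590 308851 0

1. interest=⌊2762482·181/10000⌋=50000; principal=381941-50000=331941; balance=2762482-331941=2430541
2. interest=⌊2430541·181/10000⌋=43992; principal=381941-43992=337949; balance=2430541-337949=2092592
3. interest=⌊2092592·181/10000⌋=37875; principal=381941-37875=344066; balance=2092592-344066=1748526
4. interest=⌊1748526·181/10000⌋=31648; principal=381941-31648=350293; balance=1748526-350293=1398233
5. interest=⌊1398233·181/10000⌋=25308; principal=381941-25308=356633; balance=1398233-356633=1041600
6. interest=⌊1041600·181/10000⌋=18852; principal=381941-18852=363089; balance=1041600-363089=678511
7. interest=⌊678511·181/10000⌋=12281; principal=381941-12281=369660; balance=678511-369660=308851
8. interest=⌊308851·181/10000⌋=5590; principal=min(381941-5590,308851)=308851; balance=308851-308851=0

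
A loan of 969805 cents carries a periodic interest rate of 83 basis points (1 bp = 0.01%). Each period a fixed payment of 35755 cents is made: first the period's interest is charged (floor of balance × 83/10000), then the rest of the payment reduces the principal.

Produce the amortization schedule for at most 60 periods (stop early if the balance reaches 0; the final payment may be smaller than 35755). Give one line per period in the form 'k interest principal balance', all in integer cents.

1. interest=⌊969805·83/10000⌋=8049; principal=35755-8049=27706; balance=969805-27706=942099
2. interest=⌊942099·83/10000⌋=7819; principal=35755-7819=27936; balance=942099-27936=914163
3. interest=⌊914163·83/10000⌋=7587; principal=35755-7587=28168; balance=914163-28168=885995
4. interest=⌊885995·83/10000⌋=7353; principal=35755-7353=28402; balance=885995-28402=857593
5. interest=⌊857593·83/10000⌋=7118; principal=35755-7118=28637; balance=857593-28637=828956
6. interest=⌊828956·83/10000⌋=6880; principal=35755-6880=28875; balance=828956-28875=800081
7. interest=⌊800081·83/10000⌋=6640; principal=35755-6640=29115; balance=800081-29115=770966
8. interest=⌊770966·83/10000⌋=6399; principal=35755-6399=29356; balance=770966-29356=741610
9. interest=⌊741610·83/10000⌋=6155; principal=35755-6155=29600; balance=741610-29600=712010
10. interest=⌊712010·83/10000⌋=5909; principal=35755-5909=29846; balance=712010-29846=682164
11. interest=⌊682164·83/10000⌋=5661; principal=35755-5661=30094; balance=682164-30094=652070
12. interest=⌊652070·83/10000⌋=5412; principal=35755-5412=30343; balance=652070-30343=621727
13. interest=⌊621727·83/10000⌋=5160; principal=35755-5160=30595; balance=621727-30595=591132
14. interest=⌊591132·83/10000⌋=4906; principal=35755-4906=30849; balance=591132-30849=560283
15. interest=⌊560283·83/10000⌋=4650; principal=35755-4650=31105; balance=560283-31105=529178
16. interest=⌊529178·83/10000⌋=4392; principal=35755-4392=31363; balance=529178-31363=497815
17. interest=⌊497815·83/10000⌋=4131; principal=35755-4131=31624; balance=497815-31624=466191
18. interest=⌊466191·83/10000⌋=3869; principal=35755-3869=31886; balance=466191-31886=434305
19. interest=⌊434305·83/10000⌋=3604; principal=35755-3604=32151; balance=434305-32151=402154
20. interest=⌊402154·83/10000⌋=3337; principal=35755-3337=32418; balance=402154-32418=369736
21. interest=⌊369736·83/10000⌋=3068; principal=35755-3068=32687; balance=369736-32687=337049
22. interest=⌊337049·83/10000⌋=2797; principal=35755-2797=32958; balance=337049-32958=304091
23. interest=⌊304091·83/10000⌋=2523; principal=35755-2523=33232; balance=304091-33232=270859
24. interest=⌊270859·83/10000⌋=2248; principal=35755-2248=33507; balance=270859-33507=237352
25. interest=⌊237352·83/10000⌋=1970; principal=35755-1970=33785; balance=237352-33785=203567
26. interest=⌊203567·83/10000⌋=1689; principal=35755-1689=34066; balance=203567-34066=169501
27. interest=⌊169501·83/10000⌋=1406; principal=35755-1406=34349; balance=169501-34349=135152
28. interest=⌊135152·83/10000⌋=1121; principal=35755-1121=34634; balance=135152-34634=100518
29. interest=⌊100518·83/10000⌋=834; principal=35755-834=34921; balance=100518-34921=65597
30. interest=⌊65597·83/10000⌋=544; principal=35755-544=35211; balance=65597-35211=30386
31. interest=⌊30386·83/10000⌋=252; principal=min(35755-252,30386)=30386; balance=30386-30386=0

1 8049 27706 942099
2 7819 27936 914163
3 7587 28168 885995
4 7353 28402 857593
5 7118 28637 828956
6 6880 28875 800081
7 6640 29115 770966
8 6399 29356 741610
9 6155 29600 712010
10 5909 29846 682164
11 5661 30094 652070
12 5412 30343 621727
13 5160 30595 591132
14 4906 30849 560283
15 4650 31105 529178
16 4392 31363 497815
17 4131 31624 466191
18 3869 31886 434305
19 3604 32151 402154
20 3337 32418 369736
21 3068 32687 337049
22 2797 32958 304091
23 2523 33232 270859
24 2248 33507 237352
25 1970 33785 203567
26 1689 34066 169501
27 1406 34349 135152
28 1121 34634 100518
29 834 34921 65597
30 544 35211 30386
31 252 30386 0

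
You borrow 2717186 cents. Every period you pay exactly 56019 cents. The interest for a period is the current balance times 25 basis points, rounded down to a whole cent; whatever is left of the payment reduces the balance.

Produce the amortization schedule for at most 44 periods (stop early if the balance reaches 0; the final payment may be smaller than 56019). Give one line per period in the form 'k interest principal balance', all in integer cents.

1 6792 49227 2667959
2 6669 49350 2618609
3 6546 49473 2569136
4 6422 49597 2519539
5 6298 49721 2469818
6 6174 49845 2419973
7 6049 49970 2370003
8 5925 50094 2319909
9 5799 50220 2269689
10 5674 50345 2219344
11 5548 50471 2168873
12 5422 50597 2118276
13 5295 50724 2067552
14 5168 50851 2016701
15 5041 50978 1965723
16 4914 51105 1914618
17 4786 51233 1863385
18 4658 51361 1812024
19 4530 51489 1760535
20 4401 51618 1708917
21 4272 51747 1657170
22 4142 51877 1605293
23 4013 52006 1553287
24 3883 52136 1501151
25 3752 52267 1448884
26 3622 52397 1396487
27 3491 52528 1343959
28 3359 52660 1291299
29 3228 52791 1238508
30 3096 52923 1185585
31 2963 53056 1132529
32 2831 53188 1079341
33 2698 53321 1026020
34 2565 53454 972566
35 2431 53588 918978
36 2297 53722 865256
37 2163 53856 811400
38 2028 53991 757409
39 1893 54126 703283
40 1758 54261 649022
41 1622 54397 594625
42 1486 54533 540092
43 1350 54669 485423
44 1213 54806 430617

1. interest=⌊2717186·25/10000⌋=6792; principal=56019-6792=49227; balance=2717186-49227=2667959
2. interest=⌊2667959·25/10000⌋=6669; principal=56019-6669=49350; balance=2667959-49350=2618609
3. interest=⌊2618609·25/10000⌋=6546; principal=56019-6546=49473; balance=2618609-49473=2569136
4. interest=⌊2569136·25/10000⌋=6422; principal=56019-6422=49597; balance=2569136-49597=2519539
5. interest=⌊2519539·25/10000⌋=6298; principal=56019-6298=49721; balance=2519539-49721=2469818
6. interest=⌊2469818·25/10000⌋=6174; principal=56019-6174=49845; balance=2469818-49845=2419973
7. interest=⌊2419973·25/10000⌋=6049; principal=56019-6049=49970; balance=2419973-49970=2370003
8. interest=⌊2370003·25/10000⌋=5925; principal=56019-5925=50094; balance=2370003-50094=2319909
9. interest=⌊2319909·25/10000⌋=5799; principal=56019-5799=50220; balance=2319909-50220=2269689
10. interest=⌊2269689·25/10000⌋=5674; principal=56019-5674=50345; balance=2269689-50345=2219344
11. interest=⌊2219344·25/10000⌋=5548; principal=56019-5548=50471; balance=2219344-50471=2168873
12. interest=⌊2168873·25/10000⌋=5422; principal=56019-5422=50597; balance=2168873-50597=2118276
13. interest=⌊2118276·25/10000⌋=5295; principal=56019-5295=50724; balance=2118276-50724=2067552
14. interest=⌊2067552·25/10000⌋=5168; principal=56019-5168=50851; balance=2067552-50851=2016701
15. interest=⌊2016701·25/10000⌋=5041; principal=56019-5041=50978; balance=2016701-50978=1965723
16. interest=⌊1965723·25/10000⌋=4914; principal=56019-4914=51105; balance=1965723-51105=1914618
17. interest=⌊1914618·25/10000⌋=4786; principal=56019-4786=51233; balance=1914618-51233=1863385
18. interest=⌊1863385·25/10000⌋=4658; principal=56019-4658=51361; balance=1863385-51361=1812024
19. interest=⌊1812024·25/10000⌋=4530; principal=56019-4530=51489; balance=1812024-51489=1760535
20. interest=⌊1760535·25/10000⌋=4401; principal=56019-4401=51618; balance=1760535-51618=1708917
21. interest=⌊1708917·25/10000⌋=4272; principal=56019-4272=51747; balance=1708917-51747=1657170
22. interest=⌊1657170·25/10000⌋=4142; principal=56019-4142=51877; balance=1657170-51877=1605293
23. interest=⌊1605293·25/10000⌋=4013; principal=56019-4013=52006; balance=1605293-52006=1553287
24. interest=⌊1553287·25/10000⌋=3883; principal=56019-3883=52136; balance=1553287-52136=1501151
25. interest=⌊1501151·25/10000⌋=3752; principal=56019-3752=52267; balance=1501151-52267=1448884
26. interest=⌊1448884·25/10000⌋=3622; principal=56019-3622=52397; balance=1448884-52397=1396487
27. interest=⌊1396487·25/10000⌋=3491; principal=56019-3491=52528; balance=1396487-52528=1343959
28. interest=⌊1343959·25/10000⌋=3359; principal=56019-3359=52660; balance=1343959-52660=1291299
29. interest=⌊1291299·25/10000⌋=3228; principal=56019-3228=52791; balance=1291299-52791=1238508
30. interest=⌊1238508·25/10000⌋=3096; principal=56019-3096=52923; balance=1238508-52923=1185585
31. interest=⌊1185585·25/10000⌋=2963; principal=56019-2963=53056; balance=1185585-53056=1132529
32. interest=⌊1132529·25/10000⌋=2831; principal=56019-2831=53188; balance=1132529-53188=1079341
33. interest=⌊1079341·25/10000⌋=2698; principal=56019-2698=53321; balance=1079341-53321=1026020
34. interest=⌊1026020·25/10000⌋=2565; principal=56019-2565=53454; balance=1026020-53454=972566
35. interest=⌊972566·25/10000⌋=2431; principal=56019-2431=53588; balance=972566-53588=918978
36. interest=⌊918978·25/10000⌋=2297; principal=56019-2297=53722; balance=918978-53722=865256
37. interest=⌊865256·25/10000⌋=2163; principal=56019-2163=53856; balance=865256-53856=811400
38. interest=⌊811400·25/10000⌋=2028; principal=56019-2028=53991; balance=811400-53991=757409
39. interest=⌊757409·25/10000⌋=1893; principal=56019-1893=54126; balance=757409-54126=703283
40. interest=⌊703283·25/10000⌋=1758; principal=56019-1758=54261; balance=703283-54261=649022
41. interest=⌊649022·25/10000⌋=1622; principal=56019-1622=54397; balance=649022-54397=594625
42. interest=⌊594625·25/10000⌋=1486; principal=56019-1486=54533; balance=594625-54533=540092
43. interest=⌊540092·25/10000⌋=1350; principal=56019-1350=54669; balance=540092-54669=485423
44. interest=⌊485423·25/10000⌋=1213; principal=56019-1213=54806; balance=485423-54806=430617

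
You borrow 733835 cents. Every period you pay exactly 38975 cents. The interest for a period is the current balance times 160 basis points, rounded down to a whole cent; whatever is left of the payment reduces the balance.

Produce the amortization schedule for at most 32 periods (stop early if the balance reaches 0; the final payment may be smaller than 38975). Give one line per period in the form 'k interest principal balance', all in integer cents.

1 11741 27234 706601
2 11305 27670 678931
3 10862 28113 650818
4 10413 28562 622256
5 9956 29019 593237
6 9491 29484 563753
7 9020 29955 533798
8 8540 30435 503363
9 8053 30922 472441
10 7559 31416 441025
11 7056 31919 409106
12 6545 32430 376676
13 6026 32949 343727
14 5499 33476 310251
15 4964 34011 276240
16 4419 34556 241684
17 3866 35109 206575
18 3305 35670 170905
19 2734 36241 134664
20 2154 36821 97843
21 1565 37410 60433
22 966 38009 22424
23 358 22424 0

1. interest=⌊733835·160/10000⌋=11741; principal=38975-11741=27234; balance=733835-27234=706601
2. interest=⌊706601·160/10000⌋=11305; principal=38975-11305=27670; balance=706601-27670=678931
3. interest=⌊678931·160/10000⌋=10862; principal=38975-10862=28113; balance=678931-28113=650818
4. interest=⌊650818·160/10000⌋=10413; principal=38975-10413=28562; balance=650818-28562=622256
5. interest=⌊622256·160/10000⌋=9956; principal=38975-9956=29019; balance=622256-29019=593237
6. interest=⌊593237·160/10000⌋=9491; principal=38975-9491=29484; balance=593237-29484=563753
7. interest=⌊563753·160/10000⌋=9020; principal=38975-9020=29955; balance=563753-29955=533798
8. interest=⌊533798·160/10000⌋=8540; principal=38975-8540=30435; balance=533798-30435=503363
9. interest=⌊503363·160/10000⌋=8053; principal=38975-8053=30922; balance=503363-30922=472441
10. interest=⌊472441·160/10000⌋=7559; principal=38975-7559=31416; balance=472441-31416=441025
11. interest=⌊441025·160/10000⌋=7056; principal=38975-7056=31919; balance=441025-31919=409106
12. interest=⌊409106·160/10000⌋=6545; principal=38975-6545=32430; balance=409106-32430=376676
13. interest=⌊376676·160/10000⌋=6026; principal=38975-6026=32949; balance=376676-32949=343727
14. interest=⌊343727·160/10000⌋=5499; principal=38975-5499=33476; balance=343727-33476=310251
15. interest=⌊310251·160/10000⌋=4964; principal=38975-4964=34011; balance=310251-34011=276240
16. interest=⌊276240·160/10000⌋=4419; principal=38975-4419=34556; balance=276240-34556=241684
17. interest=⌊241684·160/10000⌋=3866; principal=38975-3866=35109; balance=241684-35109=206575
18. interest=⌊206575·160/10000⌋=3305; principal=38975-3305=35670; balance=206575-35670=170905
19. interest=⌊170905·160/10000⌋=2734; principal=38975-2734=36241; balance=170905-36241=134664
20. interest=⌊134664·160/10000⌋=2154; principal=38975-2154=36821; balance=134664-36821=97843
21. interest=⌊97843·160/10000⌋=1565; principal=38975-1565=37410; balance=97843-37410=60433
22. interest=⌊60433·160/10000⌋=966; principal=38975-966=38009; balance=60433-38009=22424
23. interest=⌊22424·160/10000⌋=358; principal=min(38975-358,22424)=22424; balance=22424-22424=0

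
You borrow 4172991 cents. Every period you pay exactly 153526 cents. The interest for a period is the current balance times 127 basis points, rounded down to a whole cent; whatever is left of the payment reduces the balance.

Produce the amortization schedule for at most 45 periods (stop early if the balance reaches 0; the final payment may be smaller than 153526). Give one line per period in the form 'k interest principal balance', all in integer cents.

1. interest=⌊4172991·127/10000⌋=52996; principal=153526-52996=100530; balance=4172991-100530=4072461
2. interest=⌊4072461·127/10000⌋=51720; principal=153526-51720=101806; balance=4072461-101806=3970655
3. interest=⌊3970655·127/10000⌋=50427; principal=153526-50427=103099; balance=3970655-103099=3867556
4. interest=⌊3867556·127/10000⌋=49117; principal=153526-49117=104409; balance=3867556-104409=3763147
5. interest=⌊3763147·127/10000⌋=47791; principal=153526-47791=105735; balance=3763147-105735=3657412
6. interest=⌊3657412·127/10000⌋=46449; principal=153526-46449=107077; balance=3657412-107077=3550335
7. interest=⌊3550335·127/10000⌋=45089; principal=153526-45089=108437; balance=3550335-108437=3441898
8. interest=⌊3441898·127/10000⌋=43712; principal=153526-43712=109814; balance=3441898-109814=3332084
9. interest=⌊3332084·127/10000⌋=42317; principal=153526-42317=111209; balance=3332084-111209=3220875
10. interest=⌊3220875·127/10000⌋=40905; principal=153526-40905=112621; balance=3220875-112621=3108254
11. interest=⌊3108254·127/10000⌋=39474; principal=153526-39474=114052; balance=3108254-114052=2994202
12. interest=⌊2994202·127/10000⌋=38026; principal=153526-38026=115500; balance=2994202-115500=2878702
13. interest=⌊2878702·127/10000⌋=36559; principal=153526-36559=116967; balance=2878702-116967=2761735
14. interest=⌊2761735·127/10000⌋=35074; principal=153526-35074=118452; balance=2761735-118452=2643283
15. interest=⌊2643283·127/10000⌋=33569; principal=153526-33569=119957; balance=2643283-119957=2523326
16. interest=⌊2523326·127/10000⌋=32046; principal=153526-32046=121480; balance=2523326-121480=2401846
17. interest=⌊2401846·127/10000⌋=30503; principal=153526-30503=123023; balance=2401846-123023=2278823
18. interest=⌊2278823·127/10000⌋=28941; principal=153526-28941=124585; balance=2278823-124585=2154238
19. interest=⌊2154238·127/10000⌋=27358; principal=153526-27358=126168; balance=2154238-126168=2028070
20. interest=⌊2028070·127/10000⌋=25756; principal=153526-25756=127770; balance=2028070-127770=1900300
21. interest=⌊1900300·127/10000⌋=24133; principal=153526-24133=129393; balance=1900300-129393=1770907
22. interest=⌊1770907·127/10000⌋=22490; principal=153526-22490=131036; balance=1770907-131036=1639871
23. interest=⌊1639871·127/10000⌋=20826; principal=153526-20826=132700; balance=1639871-132700=1507171
24. interest=⌊1507171·127/10000⌋=19141; principal=153526-19141=134385; balance=1507171-134385=1372786
25. interest=⌊1372786·127/10000⌋=17434; principal=153526-17434=136092; balance=1372786-136092=1236694
26. interest=⌊1236694·127/10000⌋=15706; principal=153526-15706=137820; balance=1236694-137820=1098874
27. interest=⌊1098874·127/10000⌋=13955; principal=153526-13955=139571; balance=1098874-139571=959303
28. interest=⌊959303·127/10000⌋=12183; principal=153526-12183=141343; balance=959303-141343=817960
29. interest=⌊817960·127/10000⌋=10388; principal=153526-10388=143138; balance=817960-143138=674822
30. interest=⌊674822·127/10000⌋=8570; principal=153526-8570=144956; balance=674822-144956=529866
31. interest=⌊529866·127/10000⌋=6729; principal=153526-6729=146797; balance=529866-146797=383069
32. interest=⌊383069·127/10000⌋=4864; principal=153526-4864=148662; balance=383069-148662=234407
33. interest=⌊234407·127/10000⌋=2976; principal=153526-2976=150550; balance=234407-150550=83857
34. interest=⌊83857·127/10000⌋=1064; principal=min(153526-1064,83857)=83857; balance=83857-83857=0

1 52996 100530 4072461
2 51720 101806 3970655
3 50427 103099 3867556
4 49117 104409 3763147
5 47791 105735 3657412
6 46449 107077 3550335
7 45089 108437 3441898
8 43712 109814 3332084
9 42317 111209 3220875
10 40905 112621 3108254
11 39474 114052 2994202
12 38026 115500 2878702
13 36559 116967 2761735
14 35074 118452 2643283
15 33569 119957 2523326
16 32046 121480 2401846
17 30503 123023 2278823
18 28941 124585 2154238
19 27358 126168 2028070
20 25756 127770 1900300
21 24133 129393 1770907
22 22490 131036 1639871
23 20826 132700 1507171
24 19141 134385 1372786
25 17434 136092 1236694
26 15706 137820 1098874
27 13955 139571 959303
28 12183 141343 817960
29 10388 143138 674822
30 8570 144956 529866
31 6729 146797 383069
32 4864 148662 234407
33 2976 150550 83857
34 1064 83857 0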